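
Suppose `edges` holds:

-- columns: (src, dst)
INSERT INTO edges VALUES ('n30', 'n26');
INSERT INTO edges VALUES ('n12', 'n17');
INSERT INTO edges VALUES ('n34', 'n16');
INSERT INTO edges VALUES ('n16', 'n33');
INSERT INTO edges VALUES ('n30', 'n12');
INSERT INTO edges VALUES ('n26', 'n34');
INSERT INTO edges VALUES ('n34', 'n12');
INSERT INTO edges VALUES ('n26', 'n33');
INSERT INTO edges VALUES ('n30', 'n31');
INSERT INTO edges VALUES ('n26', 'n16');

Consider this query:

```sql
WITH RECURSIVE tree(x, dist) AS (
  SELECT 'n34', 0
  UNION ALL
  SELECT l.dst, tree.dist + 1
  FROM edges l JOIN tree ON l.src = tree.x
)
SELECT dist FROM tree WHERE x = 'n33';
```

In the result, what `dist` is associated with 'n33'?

Base: (n34, dist=0).
Iteration 1: edges from {n34} -> (n12, dist=1), (n16, dist=1).
Iteration 2: edges from {n12,n16} -> (n17, dist=2), (n33, dist=2).
Iteration 3: no outgoing edges from {n17,n33}; recursion stops.

2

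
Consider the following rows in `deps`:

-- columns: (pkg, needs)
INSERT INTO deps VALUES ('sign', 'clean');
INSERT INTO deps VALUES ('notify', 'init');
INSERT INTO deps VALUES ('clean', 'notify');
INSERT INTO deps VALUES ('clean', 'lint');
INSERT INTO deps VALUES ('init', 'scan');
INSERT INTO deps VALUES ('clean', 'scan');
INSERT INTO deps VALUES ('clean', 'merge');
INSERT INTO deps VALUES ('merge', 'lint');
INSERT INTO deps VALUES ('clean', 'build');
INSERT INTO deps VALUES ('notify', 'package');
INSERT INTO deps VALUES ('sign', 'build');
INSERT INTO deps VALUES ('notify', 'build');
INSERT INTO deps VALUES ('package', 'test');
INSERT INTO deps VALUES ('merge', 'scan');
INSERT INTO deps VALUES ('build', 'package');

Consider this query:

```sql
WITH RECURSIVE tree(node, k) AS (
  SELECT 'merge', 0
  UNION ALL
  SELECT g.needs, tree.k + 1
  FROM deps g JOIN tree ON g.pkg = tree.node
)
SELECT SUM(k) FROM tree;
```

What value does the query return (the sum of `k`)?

2

Base: (merge, k=0).
Iteration 1: edges from {merge} -> (lint, k=1), (scan, k=1).
Iteration 2: no outgoing edges from {lint,scan}; recursion stops.
SUM(k) = 0 + 1 + 1 = 2.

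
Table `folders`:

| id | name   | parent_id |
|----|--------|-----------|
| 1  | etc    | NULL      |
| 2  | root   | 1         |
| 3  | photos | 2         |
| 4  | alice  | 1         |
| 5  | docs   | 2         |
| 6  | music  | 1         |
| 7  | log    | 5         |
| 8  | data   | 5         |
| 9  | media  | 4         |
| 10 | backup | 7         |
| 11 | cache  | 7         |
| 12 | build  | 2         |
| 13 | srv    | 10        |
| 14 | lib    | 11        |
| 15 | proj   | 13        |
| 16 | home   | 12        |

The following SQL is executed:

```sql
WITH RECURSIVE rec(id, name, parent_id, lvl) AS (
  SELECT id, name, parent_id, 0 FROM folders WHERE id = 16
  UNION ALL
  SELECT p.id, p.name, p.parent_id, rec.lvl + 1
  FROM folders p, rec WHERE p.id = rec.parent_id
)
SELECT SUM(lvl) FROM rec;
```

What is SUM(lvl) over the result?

Base: id=16 (home), parent_id=12, lvl 0.
Iteration 1: join on id=12 -> build (id 12, parent_id=2, lvl 1).
Iteration 2: join on id=2 -> root (id 2, parent_id=1, lvl 2).
Iteration 3: join on id=1 -> etc (id 1, parent_id=NULL, lvl 3).
Iteration 4: parent_id is NULL; no match; recursion stops.
SUM(lvl) = 0 + 1 + 2 + 3 = 6.

6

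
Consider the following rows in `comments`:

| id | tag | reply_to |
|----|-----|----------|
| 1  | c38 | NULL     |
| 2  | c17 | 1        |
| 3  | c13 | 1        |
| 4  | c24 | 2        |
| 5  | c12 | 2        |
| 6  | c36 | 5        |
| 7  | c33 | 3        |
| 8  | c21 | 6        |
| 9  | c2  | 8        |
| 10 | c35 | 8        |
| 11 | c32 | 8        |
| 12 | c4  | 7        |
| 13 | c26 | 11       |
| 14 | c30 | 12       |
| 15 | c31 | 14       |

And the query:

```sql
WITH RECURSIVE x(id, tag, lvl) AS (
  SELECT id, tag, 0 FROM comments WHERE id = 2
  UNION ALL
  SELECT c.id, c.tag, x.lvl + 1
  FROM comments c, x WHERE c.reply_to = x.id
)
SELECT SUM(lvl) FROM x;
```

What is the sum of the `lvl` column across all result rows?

Base: id=2 (c17) at lvl 0.
Iteration 1: rows with reply_to in {2} -> c24 (id 4, lvl 1), c12 (id 5, lvl 1).
Iteration 2: rows with reply_to in {4,5} -> c36 (id 6, lvl 2).
Iteration 3: rows with reply_to in {6} -> c21 (id 8, lvl 3).
Iteration 4: rows with reply_to in {8} -> c2 (id 9, lvl 4), c35 (id 10, lvl 4), c32 (id 11, lvl 4).
Iteration 5: rows with reply_to in {9,10,11} -> c26 (id 13, lvl 5).
Iteration 6: no rows with reply_to in {13}; recursion stops.
SUM(lvl) = 0 + 1 + 1 + 2 + 3 + 4 + 4 + 4 + 5 = 24.

24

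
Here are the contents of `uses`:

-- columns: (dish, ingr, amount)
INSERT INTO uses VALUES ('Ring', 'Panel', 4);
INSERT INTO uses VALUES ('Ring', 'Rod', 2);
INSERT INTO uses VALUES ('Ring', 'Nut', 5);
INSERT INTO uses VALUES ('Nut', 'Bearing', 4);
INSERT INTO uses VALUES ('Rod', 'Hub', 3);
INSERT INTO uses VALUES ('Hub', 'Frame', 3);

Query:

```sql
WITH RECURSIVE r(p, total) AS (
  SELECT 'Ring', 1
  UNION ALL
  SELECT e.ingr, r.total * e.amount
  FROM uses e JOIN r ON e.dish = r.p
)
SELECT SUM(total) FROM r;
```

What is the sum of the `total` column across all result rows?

56

Base: (Ring, total=1).
Iteration 1: components of {Ring} -> Nut = 1*5 = 5, Panel = 1*4 = 4, Rod = 1*2 = 2.
Iteration 2: components of {Nut,Panel,Rod} -> Bearing = 5*4 = 20, Hub = 2*3 = 6.
Iteration 3: components of {Bearing,Hub} -> Frame = 6*3 = 18.
Iteration 4: no further components; recursion stops.
SUM(total) = 1 + 2 + 5 + 4 + 6 + 20 + 18 = 56.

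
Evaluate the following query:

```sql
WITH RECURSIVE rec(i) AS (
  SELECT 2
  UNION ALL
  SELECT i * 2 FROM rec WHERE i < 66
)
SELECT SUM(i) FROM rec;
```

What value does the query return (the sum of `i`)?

Base: i=2.
Iteration 1: 2 < 66 holds -> i = 2 * 2 = 4.
Iteration 2: 4 < 66 holds -> i = 4 * 2 = 8.
Iteration 3: 8 < 66 holds -> i = 8 * 2 = 16.
Iteration 4: 16 < 66 holds -> i = 16 * 2 = 32.
Iteration 5: 32 < 66 holds -> i = 32 * 2 = 64.
Iteration 6: 64 < 66 holds -> i = 64 * 2 = 128.
Iteration 7: 128 < 66 fails; recursion stops.
SUM(i) = 2 + 4 + 8 + 16 + 32 + 64 + 128 = 254.

254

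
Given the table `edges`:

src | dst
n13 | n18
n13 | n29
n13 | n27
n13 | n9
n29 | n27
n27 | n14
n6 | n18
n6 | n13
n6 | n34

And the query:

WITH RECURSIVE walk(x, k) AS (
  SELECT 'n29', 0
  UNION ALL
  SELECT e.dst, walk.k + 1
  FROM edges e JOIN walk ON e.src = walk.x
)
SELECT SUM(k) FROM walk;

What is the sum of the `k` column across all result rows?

3

Base: (n29, k=0).
Iteration 1: edges from {n29} -> (n27, k=1).
Iteration 2: edges from {n27} -> (n14, k=2).
Iteration 3: no outgoing edges from {n14}; recursion stops.
SUM(k) = 0 + 1 + 2 = 3.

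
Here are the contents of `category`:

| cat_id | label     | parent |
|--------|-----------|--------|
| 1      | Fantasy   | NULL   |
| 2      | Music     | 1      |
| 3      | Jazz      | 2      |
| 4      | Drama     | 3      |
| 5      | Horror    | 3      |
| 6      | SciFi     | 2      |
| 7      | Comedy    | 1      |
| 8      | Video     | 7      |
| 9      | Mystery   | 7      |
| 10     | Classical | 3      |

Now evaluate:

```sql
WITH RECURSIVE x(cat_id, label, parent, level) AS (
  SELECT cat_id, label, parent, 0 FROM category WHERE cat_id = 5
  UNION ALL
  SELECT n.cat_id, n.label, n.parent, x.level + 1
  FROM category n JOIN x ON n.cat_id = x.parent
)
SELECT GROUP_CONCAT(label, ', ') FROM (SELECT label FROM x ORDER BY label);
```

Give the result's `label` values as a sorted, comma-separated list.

Base: cat_id=5 (Horror), parent=3, level 0.
Iteration 1: join on cat_id=3 -> Jazz (id 3, parent=2, level 1).
Iteration 2: join on cat_id=2 -> Music (id 2, parent=1, level 2).
Iteration 3: join on cat_id=1 -> Fantasy (id 1, parent=NULL, level 3).
Iteration 4: parent is NULL; no match; recursion stops.

Fantasy, Horror, Jazz, Music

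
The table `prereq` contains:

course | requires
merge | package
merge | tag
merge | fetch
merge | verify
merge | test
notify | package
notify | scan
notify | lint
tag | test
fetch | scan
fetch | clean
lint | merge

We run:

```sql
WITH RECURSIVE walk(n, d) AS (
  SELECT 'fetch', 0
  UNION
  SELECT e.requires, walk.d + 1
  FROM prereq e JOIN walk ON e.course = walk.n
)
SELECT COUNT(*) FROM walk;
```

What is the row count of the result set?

3

Base: (fetch, d=0).
Iteration 1: edges from {fetch} -> (clean, d=1), (scan, d=1).
Iteration 2: no outgoing edges from {clean,scan}; recursion stops.
Total rows emitted: 3.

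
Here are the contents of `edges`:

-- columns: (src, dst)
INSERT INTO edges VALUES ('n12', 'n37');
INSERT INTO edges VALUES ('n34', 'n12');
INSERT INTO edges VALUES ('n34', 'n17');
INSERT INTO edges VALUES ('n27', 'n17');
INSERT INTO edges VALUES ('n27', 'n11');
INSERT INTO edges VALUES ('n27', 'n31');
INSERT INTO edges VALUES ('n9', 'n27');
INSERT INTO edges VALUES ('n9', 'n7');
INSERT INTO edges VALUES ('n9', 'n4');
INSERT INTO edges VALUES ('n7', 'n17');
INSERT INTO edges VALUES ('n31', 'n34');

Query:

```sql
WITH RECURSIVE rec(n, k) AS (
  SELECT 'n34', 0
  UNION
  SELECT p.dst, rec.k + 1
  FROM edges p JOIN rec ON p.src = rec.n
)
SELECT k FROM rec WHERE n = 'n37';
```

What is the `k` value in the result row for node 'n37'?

Base: (n34, k=0).
Iteration 1: edges from {n34} -> (n12, k=1), (n17, k=1).
Iteration 2: edges from {n12,n17} -> (n37, k=2).
Iteration 3: no outgoing edges from {n37}; recursion stops.

2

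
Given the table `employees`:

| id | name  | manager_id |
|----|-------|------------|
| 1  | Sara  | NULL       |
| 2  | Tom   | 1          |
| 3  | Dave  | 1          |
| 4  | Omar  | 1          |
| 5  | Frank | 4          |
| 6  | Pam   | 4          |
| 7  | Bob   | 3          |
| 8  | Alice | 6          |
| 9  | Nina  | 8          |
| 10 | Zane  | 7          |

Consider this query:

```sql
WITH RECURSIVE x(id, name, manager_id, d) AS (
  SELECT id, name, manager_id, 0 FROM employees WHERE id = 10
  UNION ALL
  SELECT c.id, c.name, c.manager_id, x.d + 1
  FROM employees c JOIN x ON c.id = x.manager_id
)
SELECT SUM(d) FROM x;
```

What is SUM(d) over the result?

6

Base: id=10 (Zane), manager_id=7, d 0.
Iteration 1: join on id=7 -> Bob (id 7, manager_id=3, d 1).
Iteration 2: join on id=3 -> Dave (id 3, manager_id=1, d 2).
Iteration 3: join on id=1 -> Sara (id 1, manager_id=NULL, d 3).
Iteration 4: manager_id is NULL; no match; recursion stops.
SUM(d) = 0 + 1 + 2 + 3 = 6.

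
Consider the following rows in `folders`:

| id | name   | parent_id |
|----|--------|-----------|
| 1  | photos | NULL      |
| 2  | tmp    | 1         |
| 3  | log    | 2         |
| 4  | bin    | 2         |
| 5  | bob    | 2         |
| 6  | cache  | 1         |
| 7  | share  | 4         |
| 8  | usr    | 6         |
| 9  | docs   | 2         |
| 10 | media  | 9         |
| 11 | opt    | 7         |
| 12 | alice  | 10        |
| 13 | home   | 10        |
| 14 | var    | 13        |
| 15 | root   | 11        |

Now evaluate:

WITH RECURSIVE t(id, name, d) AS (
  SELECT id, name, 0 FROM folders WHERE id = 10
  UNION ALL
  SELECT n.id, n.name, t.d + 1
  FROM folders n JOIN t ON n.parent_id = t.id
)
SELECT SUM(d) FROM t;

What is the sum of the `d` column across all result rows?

4

Base: id=10 (media) at d 0.
Iteration 1: rows with parent_id in {10} -> alice (id 12, d 1), home (id 13, d 1).
Iteration 2: rows with parent_id in {12,13} -> var (id 14, d 2).
Iteration 3: no rows with parent_id in {14}; recursion stops.
SUM(d) = 0 + 1 + 1 + 2 = 4.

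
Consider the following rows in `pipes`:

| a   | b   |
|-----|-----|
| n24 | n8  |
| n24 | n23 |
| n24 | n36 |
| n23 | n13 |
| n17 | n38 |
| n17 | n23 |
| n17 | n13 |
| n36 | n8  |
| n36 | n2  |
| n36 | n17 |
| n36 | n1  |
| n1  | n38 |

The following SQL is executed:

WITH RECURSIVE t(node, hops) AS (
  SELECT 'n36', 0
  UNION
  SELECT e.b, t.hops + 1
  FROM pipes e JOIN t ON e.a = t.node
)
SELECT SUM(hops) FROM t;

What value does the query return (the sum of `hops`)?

13

Base: (n36, hops=0).
Iteration 1: edges from {n36} -> (n1, hops=1), (n17, hops=1), (n2, hops=1), (n8, hops=1).
Iteration 2: edges from {n1,n17,n2,n8} -> (n13, hops=2), (n23, hops=2), (n38, hops=2). [UNION drops 1 duplicate row(s)]
Iteration 3: edges from {n13,n23,n38} -> (n13, hops=3).
Iteration 4: no outgoing edges from {n13}; recursion stops.
SUM(hops) = 0 + 1 + 1 + 1 + 1 + 2 + 2 + 2 + 3 = 13.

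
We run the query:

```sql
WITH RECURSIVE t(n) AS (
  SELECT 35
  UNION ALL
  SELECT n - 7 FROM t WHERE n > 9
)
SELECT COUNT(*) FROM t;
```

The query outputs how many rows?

5

Base: n=35.
Iteration 1: 35 > 9 holds -> n = 35 - 7 = 28.
Iteration 2: 28 > 9 holds -> n = 28 - 7 = 21.
Iteration 3: 21 > 9 holds -> n = 21 - 7 = 14.
Iteration 4: 14 > 9 holds -> n = 14 - 7 = 7.
Iteration 5: 7 > 9 fails; recursion stops.
Total rows emitted: 5.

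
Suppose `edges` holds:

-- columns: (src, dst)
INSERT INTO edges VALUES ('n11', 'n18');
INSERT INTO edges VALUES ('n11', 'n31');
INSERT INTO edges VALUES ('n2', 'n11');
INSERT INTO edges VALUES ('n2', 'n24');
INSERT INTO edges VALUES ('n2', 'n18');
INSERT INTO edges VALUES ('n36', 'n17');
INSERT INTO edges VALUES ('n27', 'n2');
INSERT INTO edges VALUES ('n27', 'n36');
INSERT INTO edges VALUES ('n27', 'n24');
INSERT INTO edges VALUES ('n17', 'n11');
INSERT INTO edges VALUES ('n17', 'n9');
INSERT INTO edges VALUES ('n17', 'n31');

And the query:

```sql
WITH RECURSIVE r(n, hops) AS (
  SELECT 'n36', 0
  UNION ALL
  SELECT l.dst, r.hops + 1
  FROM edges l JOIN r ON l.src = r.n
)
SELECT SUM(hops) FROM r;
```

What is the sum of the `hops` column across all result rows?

13

Base: (n36, hops=0).
Iteration 1: edges from {n36} -> (n17, hops=1).
Iteration 2: edges from {n17} -> (n11, hops=2), (n31, hops=2), (n9, hops=2).
Iteration 3: edges from {n11,n31,n9} -> (n18, hops=3), (n31, hops=3).
Iteration 4: no outgoing edges from {n18,n31}; recursion stops.
SUM(hops) = 0 + 1 + 2 + 2 + 2 + 3 + 3 = 13.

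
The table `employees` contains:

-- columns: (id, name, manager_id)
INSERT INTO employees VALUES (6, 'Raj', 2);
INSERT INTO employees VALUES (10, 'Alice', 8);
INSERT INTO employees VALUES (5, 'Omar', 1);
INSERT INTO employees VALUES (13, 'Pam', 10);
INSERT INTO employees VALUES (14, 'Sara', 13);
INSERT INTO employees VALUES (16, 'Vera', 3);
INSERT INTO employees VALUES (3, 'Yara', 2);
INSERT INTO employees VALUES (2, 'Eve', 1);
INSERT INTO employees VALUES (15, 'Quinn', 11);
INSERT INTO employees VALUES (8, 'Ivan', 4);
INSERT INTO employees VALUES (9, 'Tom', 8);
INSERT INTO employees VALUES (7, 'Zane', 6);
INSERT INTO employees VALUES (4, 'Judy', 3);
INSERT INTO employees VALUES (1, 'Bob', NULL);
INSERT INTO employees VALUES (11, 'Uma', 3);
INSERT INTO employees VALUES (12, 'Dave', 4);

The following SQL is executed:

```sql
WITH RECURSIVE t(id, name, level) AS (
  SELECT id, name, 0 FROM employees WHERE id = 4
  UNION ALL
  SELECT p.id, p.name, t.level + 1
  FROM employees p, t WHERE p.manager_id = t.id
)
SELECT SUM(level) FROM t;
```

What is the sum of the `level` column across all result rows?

Base: id=4 (Judy) at level 0.
Iteration 1: rows with manager_id in {4} -> Ivan (id 8, level 1), Dave (id 12, level 1).
Iteration 2: rows with manager_id in {8,12} -> Tom (id 9, level 2), Alice (id 10, level 2).
Iteration 3: rows with manager_id in {9,10} -> Pam (id 13, level 3).
Iteration 4: rows with manager_id in {13} -> Sara (id 14, level 4).
Iteration 5: no rows with manager_id in {14}; recursion stops.
SUM(level) = 0 + 1 + 1 + 2 + 2 + 3 + 4 = 13.

13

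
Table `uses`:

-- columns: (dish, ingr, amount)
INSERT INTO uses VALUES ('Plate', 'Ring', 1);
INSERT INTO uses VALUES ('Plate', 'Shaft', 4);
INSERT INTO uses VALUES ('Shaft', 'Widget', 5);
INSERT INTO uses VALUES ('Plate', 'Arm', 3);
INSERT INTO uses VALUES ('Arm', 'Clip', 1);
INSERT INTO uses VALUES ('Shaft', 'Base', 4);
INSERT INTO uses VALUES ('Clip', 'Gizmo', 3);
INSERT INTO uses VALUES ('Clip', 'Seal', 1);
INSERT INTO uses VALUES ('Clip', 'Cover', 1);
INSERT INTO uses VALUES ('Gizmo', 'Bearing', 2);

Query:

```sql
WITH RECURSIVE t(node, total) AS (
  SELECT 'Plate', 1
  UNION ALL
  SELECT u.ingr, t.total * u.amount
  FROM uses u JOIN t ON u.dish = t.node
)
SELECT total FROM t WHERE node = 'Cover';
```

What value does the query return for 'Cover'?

3

Base: (Plate, total=1).
Iteration 1: components of {Plate} -> Arm = 1*3 = 3, Ring = 1*1 = 1, Shaft = 1*4 = 4.
Iteration 2: components of {Arm,Ring,Shaft} -> Base = 4*4 = 16, Clip = 3*1 = 3, Widget = 4*5 = 20.
Iteration 3: components of {Base,Clip,Widget} -> Cover = 3*1 = 3, Gizmo = 3*3 = 9, Seal = 3*1 = 3.
Iteration 4: components of {Cover,Gizmo,Seal} -> Bearing = 9*2 = 18.
Iteration 5: no further components; recursion stops.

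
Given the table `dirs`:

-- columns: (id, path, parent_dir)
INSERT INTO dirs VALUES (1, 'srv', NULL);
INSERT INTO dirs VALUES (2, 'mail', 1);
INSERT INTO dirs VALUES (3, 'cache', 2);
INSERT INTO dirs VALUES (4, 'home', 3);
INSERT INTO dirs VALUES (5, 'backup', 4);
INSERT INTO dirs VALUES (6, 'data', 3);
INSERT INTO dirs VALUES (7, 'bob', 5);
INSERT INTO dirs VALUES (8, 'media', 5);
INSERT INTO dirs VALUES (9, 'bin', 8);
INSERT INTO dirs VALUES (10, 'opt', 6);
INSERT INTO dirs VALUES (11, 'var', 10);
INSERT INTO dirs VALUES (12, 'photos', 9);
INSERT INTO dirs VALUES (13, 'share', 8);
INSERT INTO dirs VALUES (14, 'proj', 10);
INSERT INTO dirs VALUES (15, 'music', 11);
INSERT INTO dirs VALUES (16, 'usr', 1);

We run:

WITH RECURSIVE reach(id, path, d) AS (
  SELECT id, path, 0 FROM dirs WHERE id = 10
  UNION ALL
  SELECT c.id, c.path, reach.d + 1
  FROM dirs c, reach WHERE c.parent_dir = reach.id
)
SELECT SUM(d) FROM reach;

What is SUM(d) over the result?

4

Base: id=10 (opt) at d 0.
Iteration 1: rows with parent_dir in {10} -> var (id 11, d 1), proj (id 14, d 1).
Iteration 2: rows with parent_dir in {11,14} -> music (id 15, d 2).
Iteration 3: no rows with parent_dir in {15}; recursion stops.
SUM(d) = 0 + 1 + 1 + 2 = 4.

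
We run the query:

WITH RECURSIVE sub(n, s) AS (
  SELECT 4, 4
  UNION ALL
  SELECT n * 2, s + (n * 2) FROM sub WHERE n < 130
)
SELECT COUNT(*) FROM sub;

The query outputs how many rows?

7

Base: n=4, s=4.
Iteration 1: 4 < 130 holds -> n = 4 * 2 = 8, s = 4 + 8 = 12.
Iteration 2: 8 < 130 holds -> n = 8 * 2 = 16, s = 12 + 16 = 28.
Iteration 3: 16 < 130 holds -> n = 16 * 2 = 32, s = 28 + 32 = 60.
Iteration 4: 32 < 130 holds -> n = 32 * 2 = 64, s = 60 + 64 = 124.
Iteration 5: 64 < 130 holds -> n = 64 * 2 = 128, s = 124 + 128 = 252.
Iteration 6: 128 < 130 holds -> n = 128 * 2 = 256, s = 252 + 256 = 508.
Iteration 7: 256 < 130 fails; recursion stops.
Total rows emitted: 7.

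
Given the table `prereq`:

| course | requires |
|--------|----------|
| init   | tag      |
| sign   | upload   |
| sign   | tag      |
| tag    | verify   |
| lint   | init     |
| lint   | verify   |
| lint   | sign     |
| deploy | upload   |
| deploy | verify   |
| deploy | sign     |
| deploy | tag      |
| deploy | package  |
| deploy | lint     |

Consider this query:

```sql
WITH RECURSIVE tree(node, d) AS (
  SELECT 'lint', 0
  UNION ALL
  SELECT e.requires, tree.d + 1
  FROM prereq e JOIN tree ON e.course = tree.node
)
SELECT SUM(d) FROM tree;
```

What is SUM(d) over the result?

Base: (lint, d=0).
Iteration 1: edges from {lint} -> (init, d=1), (sign, d=1), (verify, d=1).
Iteration 2: edges from {init,sign,verify} -> (tag, d=2) x2, (upload, d=2). [UNION ALL keeps all 3 new rows, including repeats]
Iteration 3: edges from {tag,upload} -> (verify, d=3) x2. [UNION ALL keeps all 2 new rows, including repeats]
Iteration 4: no outgoing edges from {verify}; recursion stops.
SUM(d) = 0 + 1 + 1 + 1 + 2 + 2 + 2 + 3 + 3 = 15.

15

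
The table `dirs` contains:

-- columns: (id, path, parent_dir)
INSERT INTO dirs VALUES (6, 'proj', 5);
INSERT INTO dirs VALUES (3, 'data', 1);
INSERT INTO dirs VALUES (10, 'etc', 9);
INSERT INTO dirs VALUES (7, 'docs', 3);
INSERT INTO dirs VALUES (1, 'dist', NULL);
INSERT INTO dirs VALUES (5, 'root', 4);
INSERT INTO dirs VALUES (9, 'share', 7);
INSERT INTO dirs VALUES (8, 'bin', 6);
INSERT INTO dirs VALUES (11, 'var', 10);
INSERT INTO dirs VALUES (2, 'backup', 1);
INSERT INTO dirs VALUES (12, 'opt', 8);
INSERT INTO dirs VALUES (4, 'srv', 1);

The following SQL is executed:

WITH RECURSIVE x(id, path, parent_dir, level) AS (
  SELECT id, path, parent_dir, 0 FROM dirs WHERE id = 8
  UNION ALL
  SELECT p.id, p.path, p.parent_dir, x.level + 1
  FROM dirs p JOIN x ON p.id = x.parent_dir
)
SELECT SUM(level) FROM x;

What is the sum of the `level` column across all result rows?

10

Base: id=8 (bin), parent_dir=6, level 0.
Iteration 1: join on id=6 -> proj (id 6, parent_dir=5, level 1).
Iteration 2: join on id=5 -> root (id 5, parent_dir=4, level 2).
Iteration 3: join on id=4 -> srv (id 4, parent_dir=1, level 3).
Iteration 4: join on id=1 -> dist (id 1, parent_dir=NULL, level 4).
Iteration 5: parent_dir is NULL; no match; recursion stops.
SUM(level) = 0 + 1 + 2 + 3 + 4 = 10.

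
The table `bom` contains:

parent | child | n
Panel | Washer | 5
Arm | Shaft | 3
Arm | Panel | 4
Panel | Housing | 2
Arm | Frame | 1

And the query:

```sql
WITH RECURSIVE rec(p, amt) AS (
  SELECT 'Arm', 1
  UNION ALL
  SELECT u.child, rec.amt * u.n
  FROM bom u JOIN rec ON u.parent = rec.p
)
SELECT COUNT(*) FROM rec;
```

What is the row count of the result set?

Base: (Arm, amt=1).
Iteration 1: components of {Arm} -> Frame = 1*1 = 1, Panel = 1*4 = 4, Shaft = 1*3 = 3.
Iteration 2: components of {Frame,Panel,Shaft} -> Housing = 4*2 = 8, Washer = 4*5 = 20.
Iteration 3: no further components; recursion stops.
Total rows emitted: 6.

6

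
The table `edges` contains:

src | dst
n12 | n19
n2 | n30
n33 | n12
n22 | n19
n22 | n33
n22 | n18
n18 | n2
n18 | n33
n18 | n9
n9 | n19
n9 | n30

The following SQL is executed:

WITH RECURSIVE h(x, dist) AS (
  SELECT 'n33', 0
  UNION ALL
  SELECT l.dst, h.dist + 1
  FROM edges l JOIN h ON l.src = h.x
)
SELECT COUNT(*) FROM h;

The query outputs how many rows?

Base: (n33, dist=0).
Iteration 1: edges from {n33} -> (n12, dist=1).
Iteration 2: edges from {n12} -> (n19, dist=2).
Iteration 3: no outgoing edges from {n19}; recursion stops.
Total rows emitted: 3.

3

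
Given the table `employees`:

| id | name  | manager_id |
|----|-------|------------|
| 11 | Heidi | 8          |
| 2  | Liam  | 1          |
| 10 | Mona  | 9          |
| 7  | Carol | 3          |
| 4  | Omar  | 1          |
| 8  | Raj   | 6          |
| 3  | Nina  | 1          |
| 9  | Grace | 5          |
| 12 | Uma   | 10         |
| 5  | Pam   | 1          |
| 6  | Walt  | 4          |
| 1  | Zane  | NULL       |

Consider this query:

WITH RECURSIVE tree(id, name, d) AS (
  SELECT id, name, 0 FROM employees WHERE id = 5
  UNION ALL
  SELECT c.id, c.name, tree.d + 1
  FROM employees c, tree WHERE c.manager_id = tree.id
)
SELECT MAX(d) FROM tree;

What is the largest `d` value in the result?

Base: id=5 (Pam) at d 0.
Iteration 1: rows with manager_id in {5} -> Grace (id 9, d 1).
Iteration 2: rows with manager_id in {9} -> Mona (id 10, d 2).
Iteration 3: rows with manager_id in {10} -> Uma (id 12, d 3).
Iteration 4: no rows with manager_id in {12}; recursion stops.
d values: 0, 1, 2, 3; the maximum is 3.

3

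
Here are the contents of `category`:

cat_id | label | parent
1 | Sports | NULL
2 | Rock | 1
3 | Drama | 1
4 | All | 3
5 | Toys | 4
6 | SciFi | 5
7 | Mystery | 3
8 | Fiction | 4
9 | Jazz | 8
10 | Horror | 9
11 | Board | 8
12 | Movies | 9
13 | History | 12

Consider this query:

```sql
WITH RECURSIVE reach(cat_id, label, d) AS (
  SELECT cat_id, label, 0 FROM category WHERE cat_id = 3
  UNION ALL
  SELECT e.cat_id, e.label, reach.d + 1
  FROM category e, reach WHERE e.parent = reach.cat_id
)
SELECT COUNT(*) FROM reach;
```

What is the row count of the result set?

Base: cat_id=3 (Drama) at d 0.
Iteration 1: rows with parent in {3} -> All (id 4, d 1), Mystery (id 7, d 1).
Iteration 2: rows with parent in {4,7} -> Toys (id 5, d 2), Fiction (id 8, d 2).
Iteration 3: rows with parent in {5,8} -> SciFi (id 6, d 3), Jazz (id 9, d 3), Board (id 11, d 3).
Iteration 4: rows with parent in {6,9,11} -> Horror (id 10, d 4), Movies (id 12, d 4).
Iteration 5: rows with parent in {10,12} -> History (id 13, d 5).
Iteration 6: no rows with parent in {13}; recursion stops.
Total rows emitted: 11.

11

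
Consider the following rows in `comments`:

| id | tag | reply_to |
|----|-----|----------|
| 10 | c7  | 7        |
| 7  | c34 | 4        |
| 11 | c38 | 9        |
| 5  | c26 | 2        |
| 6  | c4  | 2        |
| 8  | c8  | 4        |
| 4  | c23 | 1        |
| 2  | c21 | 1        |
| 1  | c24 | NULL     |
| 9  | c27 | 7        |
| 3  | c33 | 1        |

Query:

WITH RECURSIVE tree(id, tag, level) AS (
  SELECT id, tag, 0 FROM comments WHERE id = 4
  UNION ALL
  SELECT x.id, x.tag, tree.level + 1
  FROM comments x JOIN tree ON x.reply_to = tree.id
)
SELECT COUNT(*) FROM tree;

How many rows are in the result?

6

Base: id=4 (c23) at level 0.
Iteration 1: rows with reply_to in {4} -> c34 (id 7, level 1), c8 (id 8, level 1).
Iteration 2: rows with reply_to in {7,8} -> c27 (id 9, level 2), c7 (id 10, level 2).
Iteration 3: rows with reply_to in {9,10} -> c38 (id 11, level 3).
Iteration 4: no rows with reply_to in {11}; recursion stops.
Total rows emitted: 6.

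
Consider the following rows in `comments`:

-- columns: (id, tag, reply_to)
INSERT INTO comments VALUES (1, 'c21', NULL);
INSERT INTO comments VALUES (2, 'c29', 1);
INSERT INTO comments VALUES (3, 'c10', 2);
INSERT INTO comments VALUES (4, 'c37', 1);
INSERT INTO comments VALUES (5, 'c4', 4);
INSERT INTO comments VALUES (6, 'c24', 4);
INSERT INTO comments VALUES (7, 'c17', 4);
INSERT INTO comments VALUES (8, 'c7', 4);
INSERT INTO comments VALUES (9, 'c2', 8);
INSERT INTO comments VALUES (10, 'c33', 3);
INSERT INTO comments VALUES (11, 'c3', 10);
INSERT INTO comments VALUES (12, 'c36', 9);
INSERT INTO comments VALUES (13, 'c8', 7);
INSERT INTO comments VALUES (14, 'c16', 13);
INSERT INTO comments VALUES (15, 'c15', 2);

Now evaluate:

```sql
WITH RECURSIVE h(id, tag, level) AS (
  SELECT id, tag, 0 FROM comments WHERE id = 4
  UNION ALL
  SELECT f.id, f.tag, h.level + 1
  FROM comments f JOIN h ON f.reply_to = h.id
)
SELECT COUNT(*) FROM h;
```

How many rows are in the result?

Base: id=4 (c37) at level 0.
Iteration 1: rows with reply_to in {4} -> c4 (id 5, level 1), c24 (id 6, level 1), c17 (id 7, level 1), c7 (id 8, level 1).
Iteration 2: rows with reply_to in {5,6,7,8} -> c2 (id 9, level 2), c8 (id 13, level 2).
Iteration 3: rows with reply_to in {9,13} -> c36 (id 12, level 3), c16 (id 14, level 3).
Iteration 4: no rows with reply_to in {12,14}; recursion stops.
Total rows emitted: 9.

9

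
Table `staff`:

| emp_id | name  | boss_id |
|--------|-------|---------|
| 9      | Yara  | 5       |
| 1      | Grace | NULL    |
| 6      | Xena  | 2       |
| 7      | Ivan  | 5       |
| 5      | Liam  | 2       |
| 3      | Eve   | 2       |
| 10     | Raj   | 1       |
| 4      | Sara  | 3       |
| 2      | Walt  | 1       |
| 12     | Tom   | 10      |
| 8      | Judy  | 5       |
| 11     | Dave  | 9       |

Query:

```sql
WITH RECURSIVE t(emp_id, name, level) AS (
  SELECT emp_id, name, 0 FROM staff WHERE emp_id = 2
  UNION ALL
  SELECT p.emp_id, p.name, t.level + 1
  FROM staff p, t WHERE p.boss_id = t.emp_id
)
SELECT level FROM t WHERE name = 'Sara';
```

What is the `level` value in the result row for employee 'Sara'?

Base: emp_id=2 (Walt) at level 0.
Iteration 1: rows with boss_id in {2} -> Eve (id 3, level 1), Liam (id 5, level 1), Xena (id 6, level 1).
Iteration 2: rows with boss_id in {3,5,6} -> Sara (id 4, level 2), Ivan (id 7, level 2), Judy (id 8, level 2), Yara (id 9, level 2).
Iteration 3: rows with boss_id in {4,7,8,9} -> Dave (id 11, level 3).
Iteration 4: no rows with boss_id in {11}; recursion stops.

2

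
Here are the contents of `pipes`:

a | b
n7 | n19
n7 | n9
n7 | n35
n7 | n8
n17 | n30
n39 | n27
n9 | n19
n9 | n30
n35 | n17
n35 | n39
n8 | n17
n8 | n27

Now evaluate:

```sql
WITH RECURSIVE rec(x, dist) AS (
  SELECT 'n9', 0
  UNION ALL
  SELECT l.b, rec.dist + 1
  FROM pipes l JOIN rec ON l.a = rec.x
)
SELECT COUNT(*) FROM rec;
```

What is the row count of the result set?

Base: (n9, dist=0).
Iteration 1: edges from {n9} -> (n19, dist=1), (n30, dist=1).
Iteration 2: no outgoing edges from {n19,n30}; recursion stops.
Total rows emitted: 3.

3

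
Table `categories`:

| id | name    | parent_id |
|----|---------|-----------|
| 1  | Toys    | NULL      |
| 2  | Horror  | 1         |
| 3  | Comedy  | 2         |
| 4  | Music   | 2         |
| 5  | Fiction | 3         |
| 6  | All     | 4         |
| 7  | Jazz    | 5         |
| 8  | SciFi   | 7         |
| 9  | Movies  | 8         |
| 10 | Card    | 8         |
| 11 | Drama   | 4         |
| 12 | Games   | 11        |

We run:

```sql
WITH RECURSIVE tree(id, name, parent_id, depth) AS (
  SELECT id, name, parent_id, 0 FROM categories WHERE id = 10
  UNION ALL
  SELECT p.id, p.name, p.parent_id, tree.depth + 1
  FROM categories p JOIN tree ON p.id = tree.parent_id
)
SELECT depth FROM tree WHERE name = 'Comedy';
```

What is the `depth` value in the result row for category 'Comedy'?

Base: id=10 (Card), parent_id=8, depth 0.
Iteration 1: join on id=8 -> SciFi (id 8, parent_id=7, depth 1).
Iteration 2: join on id=7 -> Jazz (id 7, parent_id=5, depth 2).
Iteration 3: join on id=5 -> Fiction (id 5, parent_id=3, depth 3).
Iteration 4: join on id=3 -> Comedy (id 3, parent_id=2, depth 4).
Iteration 5: join on id=2 -> Horror (id 2, parent_id=1, depth 5).
Iteration 6: join on id=1 -> Toys (id 1, parent_id=NULL, depth 6).
Iteration 7: parent_id is NULL; no match; recursion stops.

4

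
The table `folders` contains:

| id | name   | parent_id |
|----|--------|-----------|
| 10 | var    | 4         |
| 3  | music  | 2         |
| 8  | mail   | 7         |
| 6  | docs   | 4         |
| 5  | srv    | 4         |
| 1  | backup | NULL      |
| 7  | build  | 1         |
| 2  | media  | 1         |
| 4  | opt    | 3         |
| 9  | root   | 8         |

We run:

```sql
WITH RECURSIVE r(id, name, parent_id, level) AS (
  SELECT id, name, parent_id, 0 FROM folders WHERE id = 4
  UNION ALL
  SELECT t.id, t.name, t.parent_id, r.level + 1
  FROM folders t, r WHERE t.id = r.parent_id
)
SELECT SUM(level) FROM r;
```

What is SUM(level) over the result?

Base: id=4 (opt), parent_id=3, level 0.
Iteration 1: join on id=3 -> music (id 3, parent_id=2, level 1).
Iteration 2: join on id=2 -> media (id 2, parent_id=1, level 2).
Iteration 3: join on id=1 -> backup (id 1, parent_id=NULL, level 3).
Iteration 4: parent_id is NULL; no match; recursion stops.
SUM(level) = 0 + 1 + 2 + 3 = 6.

6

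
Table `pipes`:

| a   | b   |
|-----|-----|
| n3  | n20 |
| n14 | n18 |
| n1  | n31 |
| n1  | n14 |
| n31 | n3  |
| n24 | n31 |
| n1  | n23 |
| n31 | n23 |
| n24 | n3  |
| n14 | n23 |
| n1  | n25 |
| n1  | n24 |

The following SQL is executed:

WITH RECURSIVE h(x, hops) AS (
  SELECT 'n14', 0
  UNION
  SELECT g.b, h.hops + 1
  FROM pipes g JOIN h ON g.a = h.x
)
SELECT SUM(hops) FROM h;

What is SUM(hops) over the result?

Base: (n14, hops=0).
Iteration 1: edges from {n14} -> (n18, hops=1), (n23, hops=1).
Iteration 2: no outgoing edges from {n18,n23}; recursion stops.
SUM(hops) = 0 + 1 + 1 = 2.

2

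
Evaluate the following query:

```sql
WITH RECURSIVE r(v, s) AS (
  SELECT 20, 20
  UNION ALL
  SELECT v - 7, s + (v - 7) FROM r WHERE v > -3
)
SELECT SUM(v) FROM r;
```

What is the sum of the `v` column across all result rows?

30

Base: v=20, s=20.
Iteration 1: 20 > -3 holds -> v = 20 - 7 = 13, s = 20 + 13 = 33.
Iteration 2: 13 > -3 holds -> v = 13 - 7 = 6, s = 33 + 6 = 39.
Iteration 3: 6 > -3 holds -> v = 6 - 7 = -1, s = 39 + -1 = 38.
Iteration 4: -1 > -3 holds -> v = -1 - 7 = -8, s = 38 + -8 = 30.
Iteration 5: -8 > -3 fails; recursion stops.
SUM(v) = 20 + 13 + 6 + -1 + -8 = 30.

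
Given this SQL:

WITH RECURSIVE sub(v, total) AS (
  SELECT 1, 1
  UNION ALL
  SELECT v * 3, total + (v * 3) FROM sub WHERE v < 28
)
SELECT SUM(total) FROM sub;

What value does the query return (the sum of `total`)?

179

Base: v=1, total=1.
Iteration 1: 1 < 28 holds -> v = 1 * 3 = 3, total = 1 + 3 = 4.
Iteration 2: 3 < 28 holds -> v = 3 * 3 = 9, total = 4 + 9 = 13.
Iteration 3: 9 < 28 holds -> v = 9 * 3 = 27, total = 13 + 27 = 40.
Iteration 4: 27 < 28 holds -> v = 27 * 3 = 81, total = 40 + 81 = 121.
Iteration 5: 81 < 28 fails; recursion stops.
SUM(total) = 1 + 4 + 13 + 40 + 121 = 179.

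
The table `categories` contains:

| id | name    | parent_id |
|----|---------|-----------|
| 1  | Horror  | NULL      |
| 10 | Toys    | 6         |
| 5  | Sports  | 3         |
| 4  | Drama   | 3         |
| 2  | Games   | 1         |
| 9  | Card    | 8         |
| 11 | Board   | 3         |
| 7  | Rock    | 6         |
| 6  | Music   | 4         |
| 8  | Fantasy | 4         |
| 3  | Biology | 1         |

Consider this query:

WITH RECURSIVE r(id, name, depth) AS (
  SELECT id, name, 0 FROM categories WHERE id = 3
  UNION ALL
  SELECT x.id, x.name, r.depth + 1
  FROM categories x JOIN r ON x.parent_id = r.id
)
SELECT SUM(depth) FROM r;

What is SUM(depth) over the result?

16

Base: id=3 (Biology) at depth 0.
Iteration 1: rows with parent_id in {3} -> Drama (id 4, depth 1), Sports (id 5, depth 1), Board (id 11, depth 1).
Iteration 2: rows with parent_id in {4,5,11} -> Music (id 6, depth 2), Fantasy (id 8, depth 2).
Iteration 3: rows with parent_id in {6,8} -> Rock (id 7, depth 3), Card (id 9, depth 3), Toys (id 10, depth 3).
Iteration 4: no rows with parent_id in {7,9,10}; recursion stops.
SUM(depth) = 0 + 1 + 1 + 1 + 2 + 2 + 3 + 3 + 3 = 16.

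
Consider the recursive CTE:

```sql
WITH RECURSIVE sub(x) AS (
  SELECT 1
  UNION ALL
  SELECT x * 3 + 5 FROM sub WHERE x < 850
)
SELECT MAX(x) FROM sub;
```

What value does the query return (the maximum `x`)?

2549

Base: x=1.
Iteration 1: 1 < 850 holds -> x = 1 * 3 + 5 = 8.
Iteration 2: 8 < 850 holds -> x = 8 * 3 + 5 = 29.
Iteration 3: 29 < 850 holds -> x = 29 * 3 + 5 = 92.
Iteration 4: 92 < 850 holds -> x = 92 * 3 + 5 = 281.
Iteration 5: 281 < 850 holds -> x = 281 * 3 + 5 = 848.
Iteration 6: 848 < 850 holds -> x = 848 * 3 + 5 = 2549.
Iteration 7: 2549 < 850 fails; recursion stops.
x values: 1, 8, 29, 92, 281, 848, 2549; the maximum is 2549.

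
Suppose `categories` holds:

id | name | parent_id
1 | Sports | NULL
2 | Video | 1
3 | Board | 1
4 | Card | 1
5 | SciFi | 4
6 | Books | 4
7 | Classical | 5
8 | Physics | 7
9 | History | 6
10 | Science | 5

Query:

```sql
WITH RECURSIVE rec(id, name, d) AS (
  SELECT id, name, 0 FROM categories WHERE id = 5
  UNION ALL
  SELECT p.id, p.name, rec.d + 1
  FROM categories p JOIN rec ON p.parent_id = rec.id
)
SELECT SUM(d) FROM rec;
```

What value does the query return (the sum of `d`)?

Base: id=5 (SciFi) at d 0.
Iteration 1: rows with parent_id in {5} -> Classical (id 7, d 1), Science (id 10, d 1).
Iteration 2: rows with parent_id in {7,10} -> Physics (id 8, d 2).
Iteration 3: no rows with parent_id in {8}; recursion stops.
SUM(d) = 0 + 1 + 1 + 2 = 4.

4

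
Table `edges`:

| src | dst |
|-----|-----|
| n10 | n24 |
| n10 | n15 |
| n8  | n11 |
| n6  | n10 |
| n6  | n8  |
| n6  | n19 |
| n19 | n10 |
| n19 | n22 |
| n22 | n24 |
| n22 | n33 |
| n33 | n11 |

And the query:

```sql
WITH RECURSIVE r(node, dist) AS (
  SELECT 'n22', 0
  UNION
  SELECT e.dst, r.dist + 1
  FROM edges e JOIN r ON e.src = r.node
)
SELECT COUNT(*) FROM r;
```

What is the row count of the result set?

Base: (n22, dist=0).
Iteration 1: edges from {n22} -> (n24, dist=1), (n33, dist=1).
Iteration 2: edges from {n24,n33} -> (n11, dist=2).
Iteration 3: no outgoing edges from {n11}; recursion stops.
Total rows emitted: 4.

4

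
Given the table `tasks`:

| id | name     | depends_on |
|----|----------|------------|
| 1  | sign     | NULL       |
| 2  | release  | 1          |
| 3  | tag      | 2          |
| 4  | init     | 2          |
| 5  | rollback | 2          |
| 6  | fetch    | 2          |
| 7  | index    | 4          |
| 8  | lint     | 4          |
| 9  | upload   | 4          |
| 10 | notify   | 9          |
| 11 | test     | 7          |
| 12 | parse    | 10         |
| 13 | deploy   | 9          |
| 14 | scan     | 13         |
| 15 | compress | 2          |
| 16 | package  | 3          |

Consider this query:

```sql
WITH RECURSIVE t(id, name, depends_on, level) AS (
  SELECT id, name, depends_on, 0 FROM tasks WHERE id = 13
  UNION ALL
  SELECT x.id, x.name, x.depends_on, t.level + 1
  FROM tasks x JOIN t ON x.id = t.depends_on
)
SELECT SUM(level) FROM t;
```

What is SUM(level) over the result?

10

Base: id=13 (deploy), depends_on=9, level 0.
Iteration 1: join on id=9 -> upload (id 9, depends_on=4, level 1).
Iteration 2: join on id=4 -> init (id 4, depends_on=2, level 2).
Iteration 3: join on id=2 -> release (id 2, depends_on=1, level 3).
Iteration 4: join on id=1 -> sign (id 1, depends_on=NULL, level 4).
Iteration 5: depends_on is NULL; no match; recursion stops.
SUM(level) = 0 + 1 + 2 + 3 + 4 = 10.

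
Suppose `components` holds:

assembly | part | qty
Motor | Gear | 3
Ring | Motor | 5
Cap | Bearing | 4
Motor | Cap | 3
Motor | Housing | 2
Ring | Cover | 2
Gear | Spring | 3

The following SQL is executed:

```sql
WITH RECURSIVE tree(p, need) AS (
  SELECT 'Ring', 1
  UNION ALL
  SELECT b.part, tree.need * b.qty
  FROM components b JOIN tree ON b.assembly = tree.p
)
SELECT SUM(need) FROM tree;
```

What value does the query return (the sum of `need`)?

Base: (Ring, need=1).
Iteration 1: components of {Ring} -> Cover = 1*2 = 2, Motor = 1*5 = 5.
Iteration 2: components of {Cover,Motor} -> Cap = 5*3 = 15, Gear = 5*3 = 15, Housing = 5*2 = 10.
Iteration 3: components of {Cap,Gear,Housing} -> Bearing = 15*4 = 60, Spring = 15*3 = 45.
Iteration 4: no further components; recursion stops.
SUM(need) = 1 + 2 + 5 + 15 + 10 + 15 + 45 + 60 = 153.

153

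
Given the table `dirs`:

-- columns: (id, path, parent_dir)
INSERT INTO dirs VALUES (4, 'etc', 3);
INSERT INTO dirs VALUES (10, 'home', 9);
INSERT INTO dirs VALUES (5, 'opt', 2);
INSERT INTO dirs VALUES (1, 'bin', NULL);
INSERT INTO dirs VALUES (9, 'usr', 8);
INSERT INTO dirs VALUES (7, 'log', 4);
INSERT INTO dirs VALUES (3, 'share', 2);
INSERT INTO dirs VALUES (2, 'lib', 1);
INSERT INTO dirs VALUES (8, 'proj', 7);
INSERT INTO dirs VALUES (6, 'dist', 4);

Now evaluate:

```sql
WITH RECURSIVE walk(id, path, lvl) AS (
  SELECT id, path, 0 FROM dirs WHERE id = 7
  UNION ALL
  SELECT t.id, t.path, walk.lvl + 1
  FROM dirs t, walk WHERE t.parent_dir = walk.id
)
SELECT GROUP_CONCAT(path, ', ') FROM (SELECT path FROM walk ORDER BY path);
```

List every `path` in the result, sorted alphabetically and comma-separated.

home, log, proj, usr

Base: id=7 (log) at lvl 0.
Iteration 1: rows with parent_dir in {7} -> proj (id 8, lvl 1).
Iteration 2: rows with parent_dir in {8} -> usr (id 9, lvl 2).
Iteration 3: rows with parent_dir in {9} -> home (id 10, lvl 3).
Iteration 4: no rows with parent_dir in {10}; recursion stops.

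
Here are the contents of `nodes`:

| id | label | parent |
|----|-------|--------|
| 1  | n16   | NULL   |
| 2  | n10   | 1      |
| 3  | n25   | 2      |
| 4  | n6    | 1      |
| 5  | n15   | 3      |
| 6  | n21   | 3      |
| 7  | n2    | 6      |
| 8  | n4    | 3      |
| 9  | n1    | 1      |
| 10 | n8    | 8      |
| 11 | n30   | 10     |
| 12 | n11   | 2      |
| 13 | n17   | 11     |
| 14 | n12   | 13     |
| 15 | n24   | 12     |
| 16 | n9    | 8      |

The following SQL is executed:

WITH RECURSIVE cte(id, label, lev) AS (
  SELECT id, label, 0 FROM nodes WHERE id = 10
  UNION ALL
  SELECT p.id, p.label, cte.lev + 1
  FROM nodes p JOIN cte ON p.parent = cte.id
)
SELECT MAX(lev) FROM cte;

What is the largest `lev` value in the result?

Base: id=10 (n8) at lev 0.
Iteration 1: rows with parent in {10} -> n30 (id 11, lev 1).
Iteration 2: rows with parent in {11} -> n17 (id 13, lev 2).
Iteration 3: rows with parent in {13} -> n12 (id 14, lev 3).
Iteration 4: no rows with parent in {14}; recursion stops.
lev values: 0, 1, 2, 3; the maximum is 3.

3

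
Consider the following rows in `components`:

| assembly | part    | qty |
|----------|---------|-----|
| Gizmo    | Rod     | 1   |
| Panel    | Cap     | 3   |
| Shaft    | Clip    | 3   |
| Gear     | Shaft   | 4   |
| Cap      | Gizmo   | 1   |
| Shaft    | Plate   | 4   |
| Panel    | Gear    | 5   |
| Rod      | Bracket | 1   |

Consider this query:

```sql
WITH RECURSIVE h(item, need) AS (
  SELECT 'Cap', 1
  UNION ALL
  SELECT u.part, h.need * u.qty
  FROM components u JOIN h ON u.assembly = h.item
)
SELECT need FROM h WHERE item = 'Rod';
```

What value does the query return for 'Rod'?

1

Base: (Cap, need=1).
Iteration 1: components of {Cap} -> Gizmo = 1*1 = 1.
Iteration 2: components of {Gizmo} -> Rod = 1*1 = 1.
Iteration 3: components of {Rod} -> Bracket = 1*1 = 1.
Iteration 4: no further components; recursion stops.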